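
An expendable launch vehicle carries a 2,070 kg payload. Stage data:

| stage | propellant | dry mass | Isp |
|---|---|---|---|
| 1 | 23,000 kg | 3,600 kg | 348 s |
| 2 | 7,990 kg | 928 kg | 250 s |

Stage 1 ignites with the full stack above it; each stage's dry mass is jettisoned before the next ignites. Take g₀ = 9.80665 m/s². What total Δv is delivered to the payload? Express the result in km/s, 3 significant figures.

Δv ≈ 6.41 km/s

Ignition mass of stage 1 = 23,000+3,600 + 7,990+928 + 2,070 = 37,588 kg.
Stage 1: m₀ = 37,588 kg, m_f = 37,588 − 23,000 = 14,588 kg; Δv = 348×9.80665×ln(2.577) = 3412.7×0.9465 ≈ 3230 m/s.
Stage 2: m₀ = 10,988 kg, m_f = 10,988 − 7,990 = 2,998 kg; Δv = 250×9.80665×ln(3.665) = 2451.7×1.2989 ≈ 3184 m/s.
Total Δv = 3230 + 3184 = 6414 m/s.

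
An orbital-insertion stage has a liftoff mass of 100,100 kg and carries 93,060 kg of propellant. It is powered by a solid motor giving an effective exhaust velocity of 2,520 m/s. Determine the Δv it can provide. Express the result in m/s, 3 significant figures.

m_f = m₀ − m_prop = 100,100 − 93,060 = 7,040 kg.
Using Δv = v_e ln(m₀/m_f): Δv = v_e · ln(m₀/m_f) = 2520.0 × ln(14.22) = 2520.0 × 2.6546 ≈ 6689.5 m/s.

Δv ≈ 6690 m/s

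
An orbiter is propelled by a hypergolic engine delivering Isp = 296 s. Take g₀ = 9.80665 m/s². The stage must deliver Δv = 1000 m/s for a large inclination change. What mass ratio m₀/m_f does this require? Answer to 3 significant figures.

v_e = Isp · g₀ = 296 × 9.80665 = 2902.8 m/s.
m₀/m_f = exp(Δv / v_e) = exp(1000 / 2902.8) = exp(0.3445) = 1.4113.

mass ratio ≈ 1.41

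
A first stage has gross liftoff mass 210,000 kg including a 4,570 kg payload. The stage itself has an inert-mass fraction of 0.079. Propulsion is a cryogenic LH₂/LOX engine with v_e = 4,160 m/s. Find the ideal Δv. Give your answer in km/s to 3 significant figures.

Stage wet mass = m₀ − payload = 210,000 − 4,570 = 205,430 kg.
Stage dry mass = ε × stage wet mass = 0.079 × 205,430 = 16,229 kg.
Burnout mass m_f = stage dry + payload = 16,229 + 4,570 = 20,799 kg.
By the Tsiolkovsky rocket equation, Δv = v_e · ln(210,000/20,799) = 4160.0 × ln(10.1) = 4160.0 × 2.3122 ≈ 9619 m/s.

Δv ≈ 9.62 km/s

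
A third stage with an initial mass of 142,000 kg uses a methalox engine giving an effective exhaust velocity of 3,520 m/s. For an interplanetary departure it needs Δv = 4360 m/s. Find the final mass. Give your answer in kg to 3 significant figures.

Rocket equation: m₀/m_f = exp(Δv / v_e) = exp(4360 / 3520.0) = exp(1.2386) = 3.4509.
m_f = m₀ / 3.4509 = 142,000 / 3.4509 = 41,148.7 kg.

final mass ≈ 41100 kg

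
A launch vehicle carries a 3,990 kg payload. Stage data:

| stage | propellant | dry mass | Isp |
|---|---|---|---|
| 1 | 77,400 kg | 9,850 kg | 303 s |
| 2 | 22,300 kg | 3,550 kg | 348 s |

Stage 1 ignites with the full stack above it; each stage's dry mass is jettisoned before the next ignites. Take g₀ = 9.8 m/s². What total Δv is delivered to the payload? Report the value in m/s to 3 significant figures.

Ignition mass of stage 1 = 77,400+9,850 + 22,300+3,550 + 3,990 = 117,090 kg.
Stage 1: m₀ = 117,090 kg, m_f = 117,090 − 77,400 = 39,690 kg; Δv = 303×9.8×ln(2.95) = 2969.4×1.0818 ≈ 3212 m/s.
Stage 2: m₀ = 29,840 kg, m_f = 29,840 − 22,300 = 7,540 kg; Δv = 348×9.8×ln(3.958) = 3410.4×1.3756 ≈ 4691 m/s.
Total Δv = 3212 + 4691 = 7903 m/s.

Δv ≈ 7900 m/s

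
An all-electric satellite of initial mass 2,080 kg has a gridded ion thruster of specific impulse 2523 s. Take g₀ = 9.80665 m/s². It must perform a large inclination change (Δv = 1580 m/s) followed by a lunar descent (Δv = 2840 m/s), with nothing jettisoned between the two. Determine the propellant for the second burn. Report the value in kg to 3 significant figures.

v_e = Isp · g₀ = 2523 × 9.80665 = 24742.2 m/s.
After the first burn: m = 2080 × exp(−1580/24742.2) = 2080 × 0.93814 = 1,951.33 kg.
After the second burn: m = 1,951.33 × exp(−2840/24742.2) = 1,951.33 × 0.89156 = 1,739.73 kg.
Second-burn propellant = 1,951.33 − 1,739.73 = 211.6 kg.

propellant for the second burn ≈ 212 kg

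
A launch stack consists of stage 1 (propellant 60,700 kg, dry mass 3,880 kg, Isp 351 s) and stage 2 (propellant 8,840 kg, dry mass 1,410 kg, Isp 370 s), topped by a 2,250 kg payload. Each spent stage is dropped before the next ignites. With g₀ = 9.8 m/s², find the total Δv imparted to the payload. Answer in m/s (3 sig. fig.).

Ignition mass of stage 1 = 60,700+3,880 + 8,840+1,410 + 2,250 = 77,080 kg.
Stage 1: m₀ = 77,080 kg, m_f = 77,080 − 60,700 = 16,380 kg; Δv = 351×9.8×ln(4.706) = 3439.8×1.5488 ≈ 5328 m/s.
Stage 2: m₀ = 12,500 kg, m_f = 12,500 − 8,840 = 3,660 kg; Δv = 370×9.8×ln(3.415) = 3626.0×1.2283 ≈ 4454 m/s.
Total Δv = 5328 + 4454 = 9782 m/s.

Δv ≈ 9780 m/s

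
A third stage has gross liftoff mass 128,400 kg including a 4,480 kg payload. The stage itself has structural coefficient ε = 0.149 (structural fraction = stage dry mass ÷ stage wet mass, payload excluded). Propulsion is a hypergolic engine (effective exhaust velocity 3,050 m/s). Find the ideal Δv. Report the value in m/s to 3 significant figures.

Stage wet mass = m₀ − payload = 128,400 − 4,480 = 123,920 kg.
Stage dry mass = ε × stage wet mass = 0.149 × 123,920 = 18,464.1 kg.
Burnout mass m_f = stage dry + payload = 18,464.1 + 4,480 = 22,944.1 kg.
Δv = v_e · ln(128,400/22,944.1) = 3050.0 × ln(5.596) = 3050.0 × 1.7221 ≈ 5252 m/s.

Δv ≈ 5250 m/s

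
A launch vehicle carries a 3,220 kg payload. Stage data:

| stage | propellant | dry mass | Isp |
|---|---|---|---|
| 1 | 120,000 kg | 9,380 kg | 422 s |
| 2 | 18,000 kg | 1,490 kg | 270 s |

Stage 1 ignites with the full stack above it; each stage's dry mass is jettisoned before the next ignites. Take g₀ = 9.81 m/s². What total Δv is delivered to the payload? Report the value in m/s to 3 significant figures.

Δv ≈ 10600 m/s

Ignition mass of stage 1 = 120,000+9,380 + 18,000+1,490 + 3,220 = 152,090 kg.
Stage 1: m₀ = 152,090 kg, m_f = 152,090 − 120,000 = 32,090 kg; Δv = 422×9.81×ln(4.739) = 4139.8×1.5559 ≈ 6441 m/s.
Stage 2: m₀ = 22,710 kg, m_f = 22,710 − 18,000 = 4,710 kg; Δv = 270×9.81×ln(4.822) = 2648.7×1.5731 ≈ 4167 m/s.
Total Δv = 6441 + 4167 = 10608 m/s.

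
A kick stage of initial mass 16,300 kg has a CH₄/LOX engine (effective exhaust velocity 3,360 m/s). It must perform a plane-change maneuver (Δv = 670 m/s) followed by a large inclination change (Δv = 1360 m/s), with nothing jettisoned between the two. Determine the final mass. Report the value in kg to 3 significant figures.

After the first burn: m = 16300 × exp(−670/3360.0) = 16300 × 0.81922 = 13,353.3 kg.
After the second burn: m = 13,353.3 × exp(−1360/3360.0) = 13,353.3 × 0.66714 = 8,908.52 kg.

final mass ≈ 8910 kg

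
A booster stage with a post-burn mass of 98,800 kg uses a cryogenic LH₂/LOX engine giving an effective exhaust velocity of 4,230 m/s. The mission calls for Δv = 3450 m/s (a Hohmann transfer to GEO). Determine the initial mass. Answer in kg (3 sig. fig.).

initial mass ≈ 223000 kg

m₀/m_f = exp(Δv / v_e) = exp(3450 / 4230.0) = exp(0.8156) = 2.2605.
m₀ = m_f × 2.2605 = 98,800 × 2.2605 = 223,337 kg.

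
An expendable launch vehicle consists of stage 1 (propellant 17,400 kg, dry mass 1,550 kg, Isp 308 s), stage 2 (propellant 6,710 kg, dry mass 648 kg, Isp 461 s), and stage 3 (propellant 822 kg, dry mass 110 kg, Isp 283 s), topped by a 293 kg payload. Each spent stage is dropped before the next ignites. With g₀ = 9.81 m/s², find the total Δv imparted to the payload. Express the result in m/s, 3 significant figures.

Ignition mass of stage 1 = 17,400+1,550 + 6,710+648 + 822+110 + 293 = 27,533 kg.
Stage 1: m₀ = 27,533 kg, m_f = 27,533 − 17,400 = 10,133 kg; Δv = 308×9.81×ln(2.717) = 3021.5×0.9996 ≈ 3020 m/s.
Stage 2: m₀ = 8,583 kg, m_f = 8,583 − 6,710 = 1,873 kg; Δv = 461×9.81×ln(4.582) = 4522.4×1.5222 ≈ 6884 m/s.
Stage 3: m₀ = 1,225 kg, m_f = 1,225 − 822 = 403 kg; Δv = 283×9.81×ln(3.04) = 2776.2×1.1118 ≈ 3087 m/s.
Total Δv = 3020 + 6884 + 3087 = 12991 m/s.

Δv ≈ 13000 m/s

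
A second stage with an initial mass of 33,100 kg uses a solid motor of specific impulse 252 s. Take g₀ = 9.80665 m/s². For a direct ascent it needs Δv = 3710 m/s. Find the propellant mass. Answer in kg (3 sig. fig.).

propellant mass ≈ 25700 kg

v_e = Isp · g₀ = 252 × 9.80665 = 2471.3 m/s.
m₀/m_f = exp(Δv / v_e) = exp(3710 / 2471.3) = exp(1.5012) = 4.4873.
m_f = 33,100 / 4.4873 = 7,376.37 kg, so propellant = m₀ − m_f = 33,100 − 7,376.37 = 25,723.63 kg.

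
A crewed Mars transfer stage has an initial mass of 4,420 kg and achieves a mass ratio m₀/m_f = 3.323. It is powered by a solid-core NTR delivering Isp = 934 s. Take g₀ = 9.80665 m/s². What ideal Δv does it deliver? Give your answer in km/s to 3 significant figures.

Δv ≈ 11.0 km/s

v_e = Isp · g₀ = 934 × 9.80665 = 9159.4 m/s.
Using Δv = v_e ln(m₀/m_f): Δv = v_e · ln(3.323) = 9159.4 × 1.2009 ≈ 10999.2 m/s.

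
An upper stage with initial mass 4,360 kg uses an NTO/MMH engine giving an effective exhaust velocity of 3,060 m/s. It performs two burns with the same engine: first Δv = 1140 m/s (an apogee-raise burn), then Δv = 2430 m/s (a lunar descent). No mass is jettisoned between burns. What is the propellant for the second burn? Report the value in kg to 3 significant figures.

propellant for the second burn ≈ 1650 kg

After the first burn: m = 4360 × exp(−1140/3060.0) = 4360 × 0.68898 = 3,003.95 kg.
After the second burn: m = 3,003.95 × exp(−2430/3060.0) = 3,003.95 × 0.45198 = 1,357.73 kg.
Second-burn propellant = 3,003.95 − 1,357.73 = 1,646.22 kg.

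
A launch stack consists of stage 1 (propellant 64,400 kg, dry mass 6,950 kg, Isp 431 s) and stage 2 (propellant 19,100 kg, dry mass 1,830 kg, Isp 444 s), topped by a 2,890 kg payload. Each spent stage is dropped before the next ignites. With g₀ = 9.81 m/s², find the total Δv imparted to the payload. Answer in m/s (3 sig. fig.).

Δv ≈ 11800 m/s

Ignition mass of stage 1 = 64,400+6,950 + 19,100+1,830 + 2,890 = 95,170 kg.
Stage 1: m₀ = 95,170 kg, m_f = 95,170 − 64,400 = 30,770 kg; Δv = 431×9.81×ln(3.093) = 4228.1×1.1291 ≈ 4774 m/s.
Stage 2: m₀ = 23,820 kg, m_f = 23,820 − 19,100 = 4,720 kg; Δv = 444×9.81×ln(5.047) = 4355.6×1.6187 ≈ 7051 m/s.
Total Δv = 4774 + 7051 = 11825 m/s.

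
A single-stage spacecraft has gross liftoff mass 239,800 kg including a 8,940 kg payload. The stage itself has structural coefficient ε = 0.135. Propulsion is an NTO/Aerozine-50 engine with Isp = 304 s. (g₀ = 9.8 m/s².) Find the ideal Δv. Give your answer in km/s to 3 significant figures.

Δv ≈ 5.33 km/s

Stage wet mass = m₀ − payload = 239,800 − 8,940 = 230,860 kg.
Stage dry mass = ε × stage wet mass = 0.135 × 230,860 = 31,166.1 kg.
Burnout mass m_f = stage dry + payload = 31,166.1 + 8,940 = 40,106.1 kg.
v_e = Isp · g₀ = 304 × 9.8 = 2979.2 m/s.
Using Δv = v_e ln(m₀/m_f): Δv = v_e · ln(239,800/40,106.1) = 2979.2 × ln(5.979) = 2979.2 × 1.7883 ≈ 5328 m/s.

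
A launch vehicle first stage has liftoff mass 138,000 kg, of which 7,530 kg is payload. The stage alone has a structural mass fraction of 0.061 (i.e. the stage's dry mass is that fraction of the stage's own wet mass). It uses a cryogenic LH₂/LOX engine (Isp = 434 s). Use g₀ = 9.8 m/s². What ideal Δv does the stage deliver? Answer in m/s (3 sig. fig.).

Stage wet mass = m₀ − payload = 138,000 − 7,530 = 130,470 kg.
Stage dry mass = ε × stage wet mass = 0.061 × 130,470 = 7,958.67 kg.
Burnout mass m_f = stage dry + payload = 7,958.67 + 7,530 = 15,488.67 kg.
v_e = Isp · g₀ = 434 × 9.8 = 4253.2 m/s.
From the ideal rocket equation, Δv = v_e · ln(138,000/15,488.67) = 4253.2 × ln(8.91) = 4253.2 × 2.1871 ≈ 9302 m/s.

Δv ≈ 9300 m/s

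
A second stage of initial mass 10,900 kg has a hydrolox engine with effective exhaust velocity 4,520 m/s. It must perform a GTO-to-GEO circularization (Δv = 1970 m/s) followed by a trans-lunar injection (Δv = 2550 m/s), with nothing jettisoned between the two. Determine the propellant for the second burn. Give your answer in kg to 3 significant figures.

After the first burn: m = 10900 × exp(−1970/4520.0) = 10900 × 0.64672 = 7,049.25 kg.
After the second burn: m = 7,049.25 × exp(−2550/4520.0) = 7,049.25 × 0.56884 = 4,009.9 kg.
Second-burn propellant = 7,049.25 − 4,009.9 = 3,039.35 kg.

propellant for the second burn ≈ 3040 kg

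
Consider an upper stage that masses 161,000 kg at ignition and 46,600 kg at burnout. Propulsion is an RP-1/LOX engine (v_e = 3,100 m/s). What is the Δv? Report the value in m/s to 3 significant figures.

Δv = v_e · ln(m₀/m_f) = 3100.0 × ln(3.455) = 3100.0 × 1.2398 ≈ 3843.4 m/s.

Δv ≈ 3840 m/s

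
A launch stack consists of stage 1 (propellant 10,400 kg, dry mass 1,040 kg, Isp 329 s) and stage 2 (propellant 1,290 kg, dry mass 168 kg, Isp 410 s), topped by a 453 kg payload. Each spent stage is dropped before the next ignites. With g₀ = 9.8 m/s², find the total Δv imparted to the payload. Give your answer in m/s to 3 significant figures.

Ignition mass of stage 1 = 10,400+1,040 + 1,290+168 + 453 = 13,351 kg.
Stage 1: m₀ = 13,351 kg, m_f = 13,351 − 10,400 = 2,951 kg; Δv = 329×9.8×ln(4.524) = 3224.2×1.5094 ≈ 4867 m/s.
Stage 2: m₀ = 1,911 kg, m_f = 1,911 − 1,290 = 621 kg; Δv = 410×9.8×ln(3.077) = 4018.0×1.1241 ≈ 4516 m/s.
Total Δv = 4867 + 4516 = 9383 m/s.

Δv ≈ 9380 m/s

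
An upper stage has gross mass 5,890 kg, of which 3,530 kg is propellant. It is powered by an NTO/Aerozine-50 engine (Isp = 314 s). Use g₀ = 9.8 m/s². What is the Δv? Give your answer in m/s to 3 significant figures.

v_e = Isp · g₀ = 314 × 9.8 = 3077.2 m/s.
m_f = m₀ − m_prop = 5,890 − 3,530 = 2,360 kg.
Δv = v_e · ln(m₀/m_f) = 3077.2 × ln(2.496) = 3077.2 × 0.9146 ≈ 2814.4 m/s.

Δv ≈ 2810 m/s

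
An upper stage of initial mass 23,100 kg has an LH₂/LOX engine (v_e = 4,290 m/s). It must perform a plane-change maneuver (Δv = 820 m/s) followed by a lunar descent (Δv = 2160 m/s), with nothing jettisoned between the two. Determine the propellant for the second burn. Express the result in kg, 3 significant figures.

propellant for the second burn ≈ 7550 kg

After the first burn: m = 23100 × exp(−820/4290.0) = 23100 × 0.82602 = 19,081.1 kg.
After the second burn: m = 19,081.1 × exp(−2160/4290.0) = 19,081.1 × 0.60441 = 11,532.8 kg.
Second-burn propellant = 19,081.1 − 11,532.8 = 7,548.3 kg.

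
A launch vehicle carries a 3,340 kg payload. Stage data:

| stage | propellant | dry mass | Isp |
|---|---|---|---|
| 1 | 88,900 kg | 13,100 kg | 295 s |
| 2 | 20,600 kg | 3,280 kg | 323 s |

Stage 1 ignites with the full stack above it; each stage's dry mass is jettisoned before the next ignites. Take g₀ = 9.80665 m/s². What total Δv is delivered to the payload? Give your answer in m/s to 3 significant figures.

Ignition mass of stage 1 = 88,900+13,100 + 20,600+3,280 + 3,340 = 129,220 kg.
Stage 1: m₀ = 129,220 kg, m_f = 129,220 − 88,900 = 40,320 kg; Δv = 295×9.80665×ln(3.205) = 2893.0×1.1647 ≈ 3369 m/s.
Stage 2: m₀ = 27,220 kg, m_f = 27,220 − 20,600 = 6,620 kg; Δv = 323×9.80665×ln(4.112) = 3167.5×1.4139 ≈ 4478 m/s.
Total Δv = 3369 + 4478 = 7847 m/s.

Δv ≈ 7850 m/s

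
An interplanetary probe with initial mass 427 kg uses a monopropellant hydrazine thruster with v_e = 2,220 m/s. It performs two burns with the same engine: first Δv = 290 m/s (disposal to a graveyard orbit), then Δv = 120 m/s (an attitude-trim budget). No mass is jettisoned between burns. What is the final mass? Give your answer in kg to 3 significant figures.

final mass ≈ 355 kg

After the first burn: m = 427 × exp(−290/2220.0) = 427 × 0.87754 = 374.71 kg.
After the second burn: m = 374.71 × exp(−120/2220.0) = 374.71 × 0.94738 = 354.993 kg.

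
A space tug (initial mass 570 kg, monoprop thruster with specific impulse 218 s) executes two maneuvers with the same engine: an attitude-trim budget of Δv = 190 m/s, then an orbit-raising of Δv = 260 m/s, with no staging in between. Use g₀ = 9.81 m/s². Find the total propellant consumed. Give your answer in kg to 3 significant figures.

total propellant consumed ≈ 108 kg

v_e = Isp · g₀ = 218 × 9.81 = 2138.6 m/s.
After the first burn: m = 570 × exp(−190/2138.6) = 570 × 0.91499 = 521.544 kg.
After the second burn: m = 521.544 × exp(−260/2138.6) = 521.544 × 0.88552 = 461.838 kg.
Total propellant = m₀ − m_final = 570 − 461.838 = 108.162 kg.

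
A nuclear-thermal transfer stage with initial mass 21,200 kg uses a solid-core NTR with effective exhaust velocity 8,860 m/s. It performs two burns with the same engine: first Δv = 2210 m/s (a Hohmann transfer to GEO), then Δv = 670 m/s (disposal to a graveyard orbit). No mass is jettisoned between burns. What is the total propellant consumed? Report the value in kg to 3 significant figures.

After the first burn: m = 21200 × exp(−2210/8860.0) = 21200 × 0.77924 = 16,519.9 kg.
After the second burn: m = 16,519.9 × exp(−670/8860.0) = 16,519.9 × 0.92717 = 15,316.8 kg.
Total propellant = m₀ − m_final = 21200 − 15,316.8 = 5,883.2 kg.

total propellant consumed ≈ 5880 kg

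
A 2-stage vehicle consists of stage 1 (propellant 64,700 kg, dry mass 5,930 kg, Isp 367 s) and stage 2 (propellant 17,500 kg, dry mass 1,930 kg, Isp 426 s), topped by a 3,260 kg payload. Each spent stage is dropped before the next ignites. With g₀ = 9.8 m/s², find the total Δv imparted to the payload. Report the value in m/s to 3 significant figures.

Ignition mass of stage 1 = 64,700+5,930 + 17,500+1,930 + 3,260 = 93,320 kg.
Stage 1: m₀ = 93,320 kg, m_f = 93,320 − 64,700 = 28,620 kg; Δv = 367×9.8×ln(3.261) = 3596.6×1.1819 ≈ 4251 m/s.
Stage 2: m₀ = 22,690 kg, m_f = 22,690 − 17,500 = 5,190 kg; Δv = 426×9.8×ln(4.372) = 4174.8×1.4752 ≈ 6159 m/s.
Total Δv = 4251 + 6159 = 10410 m/s.

Δv ≈ 10400 m/s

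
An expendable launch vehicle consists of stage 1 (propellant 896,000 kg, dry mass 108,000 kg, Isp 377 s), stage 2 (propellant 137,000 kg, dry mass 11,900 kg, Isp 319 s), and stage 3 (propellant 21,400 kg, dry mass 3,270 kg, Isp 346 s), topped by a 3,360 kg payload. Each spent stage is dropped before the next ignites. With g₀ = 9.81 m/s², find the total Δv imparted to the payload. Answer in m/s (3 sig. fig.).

Ignition mass of stage 1 = 896,000+108,000 + 137,000+11,900 + 21,400+3,270 + 3,360 = 1,180,930 kg.
Stage 1: m₀ = 1,180,930 kg, m_f = 1,180,930 − 896,000 = 284,930 kg; Δv = 377×9.81×ln(4.145) = 3698.4×1.4218 ≈ 5258 m/s.
Stage 2: m₀ = 176,930 kg, m_f = 176,930 − 137,000 = 39,930 kg; Δv = 319×9.81×ln(4.431) = 3129.4×1.4886 ≈ 4658 m/s.
Stage 3: m₀ = 28,030 kg, m_f = 28,030 − 21,400 = 6,630 kg; Δv = 346×9.81×ln(4.228) = 3394.3×1.4417 ≈ 4893 m/s.
Total Δv = 5258 + 4658 + 4893 = 14809 m/s.

Δv ≈ 14800 m/s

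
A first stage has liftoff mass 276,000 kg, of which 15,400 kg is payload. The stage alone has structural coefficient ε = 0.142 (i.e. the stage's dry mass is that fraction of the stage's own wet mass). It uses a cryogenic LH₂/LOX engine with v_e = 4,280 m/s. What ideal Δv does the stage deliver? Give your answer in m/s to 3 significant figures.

Δv ≈ 7110 m/s

Stage wet mass = m₀ − payload = 276,000 − 15,400 = 260,600 kg.
Stage dry mass = ε × stage wet mass = 0.142 × 260,600 = 37,005.2 kg.
Burnout mass m_f = stage dry + payload = 37,005.2 + 15,400 = 52,405.2 kg.
By the Tsiolkovsky rocket equation, Δv = v_e · ln(276,000/52,405.2) = 4280.0 × ln(5.267) = 4280.0 × 1.6614 ≈ 7111 m/s.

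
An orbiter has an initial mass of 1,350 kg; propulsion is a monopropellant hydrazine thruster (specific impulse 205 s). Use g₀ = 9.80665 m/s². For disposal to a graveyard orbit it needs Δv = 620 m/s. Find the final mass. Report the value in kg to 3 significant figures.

v_e = Isp · g₀ = 205 × 9.80665 = 2010.4 m/s.
Rocket equation: m₀/m_f = exp(Δv / v_e) = exp(620 / 2010.4) = exp(0.3084) = 1.3612.
m_f = m₀ / 1.3612 = 1,350 / 1.3612 = 991.772 kg.

final mass ≈ 992 kg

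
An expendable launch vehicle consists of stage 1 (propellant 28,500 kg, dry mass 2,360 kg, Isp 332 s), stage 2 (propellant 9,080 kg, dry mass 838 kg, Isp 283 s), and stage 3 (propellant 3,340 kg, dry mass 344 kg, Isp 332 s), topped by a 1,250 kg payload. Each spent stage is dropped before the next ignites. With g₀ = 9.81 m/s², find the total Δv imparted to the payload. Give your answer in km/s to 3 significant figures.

Ignition mass of stage 1 = 28,500+2,360 + 9,080+838 + 3,340+344 + 1,250 = 45,712 kg.
Stage 1: m₀ = 45,712 kg, m_f = 45,712 − 28,500 = 17,212 kg; Δv = 332×9.81×ln(2.656) = 3256.9×0.9768 ≈ 3181 m/s.
Stage 2: m₀ = 14,852 kg, m_f = 14,852 − 9,080 = 5,772 kg; Δv = 283×9.81×ln(2.573) = 2776.2×0.9451 ≈ 2624 m/s.
Stage 3: m₀ = 4,934 kg, m_f = 4,934 − 3,340 = 1,594 kg; Δv = 332×9.81×ln(3.095) = 3256.9×1.1299 ≈ 3680 m/s.
Total Δv = 3181 + 2624 + 3680 = 9485 m/s.

Δv ≈ 9.49 km/s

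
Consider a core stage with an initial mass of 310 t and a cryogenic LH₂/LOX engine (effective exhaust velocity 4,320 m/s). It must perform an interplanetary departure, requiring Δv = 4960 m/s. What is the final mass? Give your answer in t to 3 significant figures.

From the ideal rocket equation, m₀/m_f = exp(Δv / v_e) = exp(4960 / 4320.0) = exp(1.1481) = 3.1523.
m_f = m₀ / 3.1523 = 310 / 3.1523 = 98.3409 t.

final mass ≈ 98.3 t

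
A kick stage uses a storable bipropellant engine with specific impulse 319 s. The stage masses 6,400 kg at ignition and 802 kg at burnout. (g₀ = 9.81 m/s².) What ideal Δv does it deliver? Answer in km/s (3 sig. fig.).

Δv ≈ 6.50 km/s

v_e = Isp · g₀ = 319 × 9.81 = 3129.4 m/s.
Δv = v_e · ln(m₀/m_f) = 3129.4 × ln(7.98) = 3129.4 × 2.0769 ≈ 6499.6 m/s.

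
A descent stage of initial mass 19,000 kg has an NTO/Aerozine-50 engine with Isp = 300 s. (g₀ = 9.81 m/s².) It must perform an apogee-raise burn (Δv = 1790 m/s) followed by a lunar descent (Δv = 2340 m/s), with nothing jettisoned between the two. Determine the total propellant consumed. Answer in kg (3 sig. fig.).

v_e = Isp · g₀ = 300 × 9.81 = 2943.0 m/s.
After the first burn: m = 19000 × exp(−1790/2943.0) = 19000 × 0.54432 = 10,342.1 kg.
After the second burn: m = 10,342.1 × exp(−2340/2943.0) = 10,342.1 × 0.45153 = 4,669.77 kg.
Total propellant = m₀ − m_final = 19000 − 4,669.77 = 14,330.23 kg.

total propellant consumed ≈ 14300 kg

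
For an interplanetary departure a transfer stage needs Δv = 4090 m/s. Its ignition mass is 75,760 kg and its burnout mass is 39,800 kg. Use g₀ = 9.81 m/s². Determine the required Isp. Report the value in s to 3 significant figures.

ln(m₀/m_f) = ln(75760/39800) = ln(1.904) = 0.6437.
v_e = Δv / ln(m₀/m_f) = 4090 / 0.6437 = 6353.9 m/s.
Isp = v_e / g₀ = 6353.9 / 9.81 = 647.7 s.

Isp ≈ 648 s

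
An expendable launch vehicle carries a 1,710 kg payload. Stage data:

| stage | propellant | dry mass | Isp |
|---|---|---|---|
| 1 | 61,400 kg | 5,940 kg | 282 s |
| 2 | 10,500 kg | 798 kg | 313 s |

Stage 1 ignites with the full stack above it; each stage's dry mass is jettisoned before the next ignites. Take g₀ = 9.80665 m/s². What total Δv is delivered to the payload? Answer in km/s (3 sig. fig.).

Δv ≈ 9.05 km/s

Ignition mass of stage 1 = 61,400+5,940 + 10,500+798 + 1,710 = 80,348 kg.
Stage 1: m₀ = 80,348 kg, m_f = 80,348 − 61,400 = 18,948 kg; Δv = 282×9.80665×ln(4.24) = 2765.5×1.4447 ≈ 3995 m/s.
Stage 2: m₀ = 13,008 kg, m_f = 13,008 − 10,500 = 2,508 kg; Δv = 313×9.80665×ln(5.187) = 3069.5×1.6461 ≈ 5053 m/s.
Total Δv = 3995 + 5053 = 9048 m/s.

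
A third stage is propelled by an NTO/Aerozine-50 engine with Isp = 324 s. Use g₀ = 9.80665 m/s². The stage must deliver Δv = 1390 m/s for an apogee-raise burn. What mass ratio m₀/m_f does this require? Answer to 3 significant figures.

mass ratio ≈ 1.55

v_e = Isp · g₀ = 324 × 9.80665 = 3177.4 m/s.
m₀/m_f = exp(Δv / v_e) = exp(1390 / 3177.4) = exp(0.4375) = 1.5488.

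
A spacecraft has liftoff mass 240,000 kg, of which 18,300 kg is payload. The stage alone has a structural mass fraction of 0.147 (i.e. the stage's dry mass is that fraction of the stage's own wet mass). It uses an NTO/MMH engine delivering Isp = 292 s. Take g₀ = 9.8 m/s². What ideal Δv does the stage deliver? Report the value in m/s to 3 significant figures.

Δv ≈ 4440 m/s

Stage wet mass = m₀ − payload = 240,000 − 18,300 = 221,700 kg.
Stage dry mass = ε × stage wet mass = 0.147 × 221,700 = 32,589.9 kg.
Burnout mass m_f = stage dry + payload = 32,589.9 + 18,300 = 50,889.9 kg.
v_e = Isp · g₀ = 292 × 9.8 = 2861.6 m/s.
Δv = v_e · ln(240,000/50,889.9) = 2861.6 × ln(4.716) = 2861.6 × 1.5510 ≈ 4438 m/s.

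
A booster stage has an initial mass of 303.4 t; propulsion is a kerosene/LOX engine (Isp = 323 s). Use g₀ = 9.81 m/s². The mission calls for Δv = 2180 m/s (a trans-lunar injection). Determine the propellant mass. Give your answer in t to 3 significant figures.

propellant mass ≈ 151 t

v_e = Isp · g₀ = 323 × 9.81 = 3168.6 m/s.
m₀/m_f = exp(Δv / v_e) = exp(2180 / 3168.6) = exp(0.6880) = 1.9897.
m_f = 303.4 / 1.9897 = 152.485 t, so propellant = m₀ − m_f = 303.4 − 152.485 = 150.915 t.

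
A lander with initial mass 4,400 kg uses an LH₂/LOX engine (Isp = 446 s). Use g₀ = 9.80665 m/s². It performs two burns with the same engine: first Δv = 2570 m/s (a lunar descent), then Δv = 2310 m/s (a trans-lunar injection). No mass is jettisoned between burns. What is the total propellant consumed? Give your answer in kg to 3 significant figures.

v_e = Isp · g₀ = 446 × 9.80665 = 4373.8 m/s.
After the first burn: m = 4400 × exp(−2570/4373.8) = 4400 × 0.55566 = 2,444.9 kg.
After the second burn: m = 2,444.9 × exp(−2310/4373.8) = 2,444.9 × 0.58970 = 1,441.76 kg.
Total propellant = m₀ − m_final = 4400 − 1,441.76 = 2,958.24 kg.

total propellant consumed ≈ 2960 kg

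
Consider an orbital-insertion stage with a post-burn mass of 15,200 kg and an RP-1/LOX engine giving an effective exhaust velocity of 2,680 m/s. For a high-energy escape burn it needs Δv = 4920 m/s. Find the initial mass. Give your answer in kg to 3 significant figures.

initial mass ≈ 95300 kg

m₀/m_f = exp(Δv / v_e) = exp(4920 / 2680.0) = exp(1.8358) = 6.2703.
m₀ = m_f × 6.2703 = 15,200 × 6.2703 = 95,308.6 kg.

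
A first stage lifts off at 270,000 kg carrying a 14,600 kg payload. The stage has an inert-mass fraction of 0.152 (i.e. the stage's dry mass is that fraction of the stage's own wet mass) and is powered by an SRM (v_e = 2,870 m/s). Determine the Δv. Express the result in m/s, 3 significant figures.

Δv ≈ 4650 m/s

Stage wet mass = m₀ − payload = 270,000 − 14,600 = 255,400 kg.
Stage dry mass = ε × stage wet mass = 0.152 × 255,400 = 38,820.8 kg.
Burnout mass m_f = stage dry + payload = 38,820.8 + 14,600 = 53,420.8 kg.
Using Δv = v_e ln(m₀/m_f): Δv = v_e · ln(270,000/53,420.8) = 2870.0 × ln(5.054) = 2870.0 × 1.6202 ≈ 4650 m/s.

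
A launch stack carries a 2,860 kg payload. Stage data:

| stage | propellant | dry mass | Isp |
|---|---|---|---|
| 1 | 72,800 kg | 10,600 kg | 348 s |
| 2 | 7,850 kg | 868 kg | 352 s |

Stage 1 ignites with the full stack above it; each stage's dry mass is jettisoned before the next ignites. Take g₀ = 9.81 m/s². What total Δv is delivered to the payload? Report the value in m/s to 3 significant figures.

Δv ≈ 8880 m/s

Ignition mass of stage 1 = 72,800+10,600 + 7,850+868 + 2,860 = 94,978 kg.
Stage 1: m₀ = 94,978 kg, m_f = 94,978 − 72,800 = 22,178 kg; Δv = 348×9.81×ln(4.283) = 3413.9×1.4545 ≈ 4966 m/s.
Stage 2: m₀ = 11,578 kg, m_f = 11,578 − 7,850 = 3,728 kg; Δv = 352×9.81×ln(3.106) = 3453.1×1.1332 ≈ 3913 m/s.
Total Δv = 4966 + 3913 = 8879 m/s.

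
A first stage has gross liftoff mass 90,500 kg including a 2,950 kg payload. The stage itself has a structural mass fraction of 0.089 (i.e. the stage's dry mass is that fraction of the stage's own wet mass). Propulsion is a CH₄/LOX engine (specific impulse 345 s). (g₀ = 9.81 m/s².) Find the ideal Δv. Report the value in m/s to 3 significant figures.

Δv ≈ 7210 m/s

Stage wet mass = m₀ − payload = 90,500 − 2,950 = 87,550 kg.
Stage dry mass = ε × stage wet mass = 0.089 × 87,550 = 7,791.95 kg.
Burnout mass m_f = stage dry + payload = 7,791.95 + 2,950 = 10,741.95 kg.
v_e = Isp · g₀ = 345 × 9.81 = 3384.5 m/s.
Rocket equation: Δv = v_e · ln(90,500/10,741.95) = 3384.5 × ln(8.425) = 3384.5 × 2.1312 ≈ 7213 m/s.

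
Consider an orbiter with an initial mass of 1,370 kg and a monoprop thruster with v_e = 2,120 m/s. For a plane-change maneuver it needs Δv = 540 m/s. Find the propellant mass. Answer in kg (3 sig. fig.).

propellant mass ≈ 308 kg

Using Δv = v_e ln(m₀/m_f): m₀/m_f = exp(Δv / v_e) = exp(540 / 2120.0) = exp(0.2547) = 1.2901.
m_f = 1,370 / 1.2901 = 1,061.93 kg, so propellant = m₀ − m_f = 1,370 − 1,061.93 = 308.07 kg.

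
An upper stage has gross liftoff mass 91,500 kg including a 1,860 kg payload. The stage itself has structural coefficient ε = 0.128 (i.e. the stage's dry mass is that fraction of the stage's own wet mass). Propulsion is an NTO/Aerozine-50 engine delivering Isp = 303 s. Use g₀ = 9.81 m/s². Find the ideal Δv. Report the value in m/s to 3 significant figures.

Stage wet mass = m₀ − payload = 91,500 − 1,860 = 89,640 kg.
Stage dry mass = ε × stage wet mass = 0.128 × 89,640 = 11,473.9 kg.
Burnout mass m_f = stage dry + payload = 11,473.9 + 1,860 = 13,333.9 kg.
v_e = Isp · g₀ = 303 × 9.81 = 2972.4 m/s.
From the ideal rocket equation, Δv = v_e · ln(91,500/13,333.9) = 2972.4 × ln(6.862) = 2972.4 × 1.9260 ≈ 5725 m/s.

Δv ≈ 5720 m/s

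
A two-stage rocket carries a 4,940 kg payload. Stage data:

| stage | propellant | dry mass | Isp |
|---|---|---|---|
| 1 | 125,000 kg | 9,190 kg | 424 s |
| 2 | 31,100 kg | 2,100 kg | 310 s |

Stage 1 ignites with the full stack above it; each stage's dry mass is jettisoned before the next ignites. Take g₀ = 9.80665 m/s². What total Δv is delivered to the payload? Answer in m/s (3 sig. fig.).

Ignition mass of stage 1 = 125,000+9,190 + 31,100+2,100 + 4,940 = 172,330 kg.
Stage 1: m₀ = 172,330 kg, m_f = 172,330 − 125,000 = 47,330 kg; Δv = 424×9.80665×ln(3.641) = 4158.0×1.2923 ≈ 5373 m/s.
Stage 2: m₀ = 38,140 kg, m_f = 38,140 − 31,100 = 7,040 kg; Δv = 310×9.80665×ln(5.418) = 3040.1×1.6897 ≈ 5137 m/s.
Total Δv = 5373 + 5137 = 10510 m/s.

Δv ≈ 10500 m/s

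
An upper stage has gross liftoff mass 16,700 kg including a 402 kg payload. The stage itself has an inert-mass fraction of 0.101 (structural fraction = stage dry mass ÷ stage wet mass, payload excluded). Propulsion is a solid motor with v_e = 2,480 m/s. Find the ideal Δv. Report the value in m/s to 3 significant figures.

Stage wet mass = m₀ − payload = 16,700 − 402 = 16,298 kg.
Stage dry mass = ε × stage wet mass = 0.101 × 16,298 = 1,646.1 kg.
Burnout mass m_f = stage dry + payload = 1,646.1 + 402 = 2,048.1 kg.
From the ideal rocket equation, Δv = v_e · ln(16,700/2,048.1) = 2480.0 × ln(8.154) = 2480.0 × 2.0985 ≈ 5204 m/s.

Δv ≈ 5200 m/s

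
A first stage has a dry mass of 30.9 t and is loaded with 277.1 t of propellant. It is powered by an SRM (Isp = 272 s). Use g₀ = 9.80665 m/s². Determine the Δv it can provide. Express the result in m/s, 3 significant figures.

v_e = Isp · g₀ = 272 × 9.80665 = 2667.4 m/s.
m₀ = m_dry + m_prop = 30.9 + 277.1 = 308 t.
Δv = v_e · ln(m₀/m_f) = 2667.4 × ln(9.968) = 2667.4 × 2.2993 ≈ 6133.3 m/s.

Δv ≈ 6130 m/s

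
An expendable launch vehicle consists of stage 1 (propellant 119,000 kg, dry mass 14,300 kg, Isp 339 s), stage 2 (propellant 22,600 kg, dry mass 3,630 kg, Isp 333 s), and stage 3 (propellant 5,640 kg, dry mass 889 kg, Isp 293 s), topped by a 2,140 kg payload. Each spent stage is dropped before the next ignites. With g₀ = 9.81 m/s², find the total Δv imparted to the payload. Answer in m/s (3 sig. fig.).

Δv ≈ 10500 m/s

Ignition mass of stage 1 = 119,000+14,300 + 22,600+3,630 + 5,640+889 + 2,140 = 168,199 kg.
Stage 1: m₀ = 168,199 kg, m_f = 168,199 − 119,000 = 49,199 kg; Δv = 339×9.81×ln(3.419) = 3325.6×1.2293 ≈ 4088 m/s.
Stage 2: m₀ = 34,899 kg, m_f = 34,899 − 22,600 = 12,299 kg; Δv = 333×9.81×ln(2.838) = 3266.7×1.0429 ≈ 3407 m/s.
Stage 3: m₀ = 8,669 kg, m_f = 8,669 − 5,640 = 3,029 kg; Δv = 293×9.81×ln(2.862) = 2874.3×1.0515 ≈ 3022 m/s.
Total Δv = 4088 + 3407 + 3022 = 10517 m/s.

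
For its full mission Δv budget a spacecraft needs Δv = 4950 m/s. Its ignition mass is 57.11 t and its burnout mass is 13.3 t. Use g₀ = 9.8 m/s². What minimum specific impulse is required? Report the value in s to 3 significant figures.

ln(m₀/m_f) = ln(57110/13300) = ln(4.294) = 1.4572.
From the ideal rocket equation, v_e = Δv / ln(m₀/m_f) = 4950 / 1.4572 = 3396.9 m/s.
Isp = v_e / g₀ = 3396.9 / 9.8 = 346.6 s.

Isp ≈ 347 s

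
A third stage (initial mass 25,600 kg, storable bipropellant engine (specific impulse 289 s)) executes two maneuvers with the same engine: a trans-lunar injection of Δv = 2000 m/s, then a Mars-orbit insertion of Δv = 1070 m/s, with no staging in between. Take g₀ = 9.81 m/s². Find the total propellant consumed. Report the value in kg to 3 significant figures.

v_e = Isp · g₀ = 289 × 9.81 = 2835.1 m/s.
After the first burn: m = 25600 × exp(−2000/2835.1) = 25600 × 0.49389 = 12,643.6 kg.
After the second burn: m = 12,643.6 × exp(−1070/2835.1) = 12,643.6 × 0.68563 = 8,668.83 kg.
Total propellant = m₀ − m_final = 25600 − 8,668.83 = 16,931.17 kg.

total propellant consumed ≈ 16900 kg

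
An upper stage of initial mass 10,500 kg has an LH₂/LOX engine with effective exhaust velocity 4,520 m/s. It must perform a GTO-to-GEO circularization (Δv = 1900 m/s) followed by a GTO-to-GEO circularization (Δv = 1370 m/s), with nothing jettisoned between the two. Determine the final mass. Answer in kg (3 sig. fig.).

After the first burn: m = 10500 × exp(−1900/4520.0) = 10500 × 0.65681 = 6,896.51 kg.
After the second burn: m = 6,896.51 × exp(−1370/4520.0) = 6,896.51 × 0.73853 = 5,093.28 kg.

final mass ≈ 5090 kg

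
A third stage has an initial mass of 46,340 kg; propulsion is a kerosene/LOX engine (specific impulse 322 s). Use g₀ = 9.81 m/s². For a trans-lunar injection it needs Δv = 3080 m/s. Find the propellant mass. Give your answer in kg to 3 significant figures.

propellant mass ≈ 28900 kg

v_e = Isp · g₀ = 322 × 9.81 = 3158.8 m/s.
From the ideal rocket equation, m₀/m_f = exp(Δv / v_e) = exp(3080 / 3158.8) = exp(0.9750) = 2.6513.
m_f = 46,340 / 2.6513 = 17,478.2 kg, so propellant = m₀ − m_f = 46,340 − 17,478.2 = 28,861.8 kg.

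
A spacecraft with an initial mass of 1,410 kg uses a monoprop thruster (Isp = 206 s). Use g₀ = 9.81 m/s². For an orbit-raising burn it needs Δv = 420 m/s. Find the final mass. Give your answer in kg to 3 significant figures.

v_e = Isp · g₀ = 206 × 9.81 = 2020.9 m/s.
m₀/m_f = exp(Δv / v_e) = exp(420 / 2020.9) = exp(0.2078) = 1.2310.
m_f = m₀ / 1.2310 = 1,410 / 1.2310 = 1,145.41 kg.

final mass ≈ 1150 kg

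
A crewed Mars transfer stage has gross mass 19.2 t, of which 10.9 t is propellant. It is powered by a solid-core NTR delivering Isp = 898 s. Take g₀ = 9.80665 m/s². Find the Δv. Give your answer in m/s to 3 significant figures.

Δv ≈ 7390 m/s

v_e = Isp · g₀ = 898 × 9.80665 = 8806.4 m/s.
m_f = m₀ − m_prop = 19.2 − 10.9 = 8.3 t.
From the ideal rocket equation, Δv = v_e · ln(m₀/m_f) = 8806.4 × ln(2.313) = 8806.4 × 0.8387 ≈ 7385.5 m/s.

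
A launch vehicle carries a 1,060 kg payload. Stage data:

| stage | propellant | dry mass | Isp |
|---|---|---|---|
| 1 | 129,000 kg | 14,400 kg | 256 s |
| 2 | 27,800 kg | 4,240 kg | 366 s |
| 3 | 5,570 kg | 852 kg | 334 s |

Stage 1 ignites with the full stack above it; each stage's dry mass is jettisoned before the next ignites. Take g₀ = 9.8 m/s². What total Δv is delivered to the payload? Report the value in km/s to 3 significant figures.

Δv ≈ 11.9 km/s

Ignition mass of stage 1 = 129,000+14,400 + 27,800+4,240 + 5,570+852 + 1,060 = 182,922 kg.
Stage 1: m₀ = 182,922 kg, m_f = 182,922 − 129,000 = 53,922 kg; Δv = 256×9.8×ln(3.392) = 2508.8×1.2215 ≈ 3065 m/s.
Stage 2: m₀ = 39,522 kg, m_f = 39,522 − 27,800 = 11,722 kg; Δv = 366×9.8×ln(3.372) = 3586.8×1.2154 ≈ 4359 m/s.
Stage 3: m₀ = 7,482 kg, m_f = 7,482 − 5,570 = 1,912 kg; Δv = 334×9.8×ln(3.913) = 3273.2×1.3644 ≈ 4466 m/s.
Total Δv = 3065 + 4359 + 4466 = 11890 m/s.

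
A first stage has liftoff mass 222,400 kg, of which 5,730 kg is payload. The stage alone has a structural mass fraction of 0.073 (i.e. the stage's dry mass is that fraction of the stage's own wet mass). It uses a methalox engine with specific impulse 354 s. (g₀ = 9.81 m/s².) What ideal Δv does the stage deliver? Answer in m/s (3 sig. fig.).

Stage wet mass = m₀ − payload = 222,400 − 5,730 = 216,670 kg.
Stage dry mass = ε × stage wet mass = 0.073 × 216,670 = 15,816.9 kg.
Burnout mass m_f = stage dry + payload = 15,816.9 + 5,730 = 21,546.9 kg.
v_e = Isp · g₀ = 354 × 9.81 = 3472.7 m/s.
Δv = v_e · ln(222,400/21,546.9) = 3472.7 × ln(10.32) = 3472.7 × 2.3342 ≈ 8106 m/s.

Δv ≈ 8110 m/s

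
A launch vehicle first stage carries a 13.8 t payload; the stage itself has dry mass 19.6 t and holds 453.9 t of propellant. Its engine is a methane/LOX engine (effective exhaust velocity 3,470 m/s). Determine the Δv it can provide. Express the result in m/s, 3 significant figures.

m₀ = payload + dry + propellant = 13.8 + 19.6 + 453.9 = 487.3 t.
m_f = payload + dry = 13.8 + 19.6 = 33.4 t.
Δv = v_e · ln(m₀/m_f) = 3470.0 × ln(14.59) = 3470.0 × 2.6803 ≈ 9300.7 m/s.

Δv ≈ 9300 m/s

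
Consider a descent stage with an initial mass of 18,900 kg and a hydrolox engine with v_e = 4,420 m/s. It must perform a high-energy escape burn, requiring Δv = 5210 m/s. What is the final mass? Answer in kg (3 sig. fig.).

final mass ≈ 5810 kg

From the ideal rocket equation, m₀/m_f = exp(Δv / v_e) = exp(5210 / 4420.0) = exp(1.1787) = 3.2503.
m_f = m₀ / 3.2503 = 18,900 / 3.2503 = 5,814.85 kg.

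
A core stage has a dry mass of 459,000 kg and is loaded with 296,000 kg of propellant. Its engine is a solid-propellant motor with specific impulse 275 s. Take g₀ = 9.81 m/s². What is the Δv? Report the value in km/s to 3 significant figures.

v_e = Isp · g₀ = 275 × 9.81 = 2697.8 m/s.
m₀ = m_dry + m_prop = 459,000 + 296,000 = 755,000 kg.
Δv = v_e · ln(m₀/m_f) = 2697.8 × ln(1.645) = 2697.8 × 0.4977 ≈ 1342.6 m/s.

Δv ≈ 1.34 km/s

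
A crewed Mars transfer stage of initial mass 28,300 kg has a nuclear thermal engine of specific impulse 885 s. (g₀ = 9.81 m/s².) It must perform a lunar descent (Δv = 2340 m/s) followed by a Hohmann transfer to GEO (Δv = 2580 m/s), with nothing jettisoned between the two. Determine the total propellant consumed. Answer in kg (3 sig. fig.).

v_e = Isp · g₀ = 885 × 9.81 = 8681.9 m/s.
After the first burn: m = 28300 × exp(−2340/8681.9) = 28300 × 0.76374 = 21,613.8 kg.
After the second burn: m = 21,613.8 × exp(−2580/8681.9) = 21,613.8 × 0.74292 = 16,057.3 kg.
Total propellant = m₀ − m_final = 28300 − 16,057.3 = 12,242.7 kg.

total propellant consumed ≈ 12200 kg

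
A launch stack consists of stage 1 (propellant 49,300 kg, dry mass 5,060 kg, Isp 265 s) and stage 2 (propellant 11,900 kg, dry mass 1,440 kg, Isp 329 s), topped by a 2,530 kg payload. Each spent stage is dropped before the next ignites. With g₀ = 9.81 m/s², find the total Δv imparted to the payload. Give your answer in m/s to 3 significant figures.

Δv ≈ 7620 m/s

Ignition mass of stage 1 = 49,300+5,060 + 11,900+1,440 + 2,530 = 70,230 kg.
Stage 1: m₀ = 70,230 kg, m_f = 70,230 − 49,300 = 20,930 kg; Δv = 265×9.81×ln(3.355) = 2599.7×1.2106 ≈ 3147 m/s.
Stage 2: m₀ = 15,870 kg, m_f = 15,870 − 11,900 = 3,970 kg; Δv = 329×9.81×ln(3.997) = 3227.5×1.3857 ≈ 4472 m/s.
Total Δv = 3147 + 4472 = 7619 m/s.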